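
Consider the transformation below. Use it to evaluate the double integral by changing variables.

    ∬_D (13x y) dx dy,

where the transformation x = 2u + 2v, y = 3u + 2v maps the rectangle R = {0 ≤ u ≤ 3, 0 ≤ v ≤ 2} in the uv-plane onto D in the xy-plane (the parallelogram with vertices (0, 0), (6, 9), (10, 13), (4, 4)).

Compute the Jacobian determinant of (x, y) with respect to (u, v):

    ∂(x,y)/∂(u,v) = | 2  2 | = (2)(2) - (2)(3) = -2.
                   | 3  2 |

Its absolute value is |J| = 2 (the area scaling factor).

Substituting x = 2u + 2v, y = 3u + 2v into the integrand,

    13x y → 78u^2 + 130u v + 52v^2,

so the integral becomes

    ∬_R (78u^2 + 130u v + 52v^2) · |J| du dv = ∫_0^3 ∫_0^2 (156u^2 + 260u v + 104v^2) dv du.

Inner (v): 312u^2 + 520u + 832/3.
Outer (u): 5980.

Therefore ∬_D (13x y) dx dy = 5980.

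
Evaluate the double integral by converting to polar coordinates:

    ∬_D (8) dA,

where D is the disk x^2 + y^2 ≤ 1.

The region D is 0 ≤ r ≤ 1, 0 ≤ θ ≤ 2π in polar coordinates, where x = r cos(θ), y = r sin(θ), and dA = r dr dθ.

Under the substitution, the integrand becomes 8, so

    ∬_D (8) dA = ∫_{0}^{2π} ∫_{0}^{1} (8) · r dr dθ.

Inner integral (in r): ∫_{0}^{1} (8) · r dr = 4.

Outer integral (in θ): ∫_{0}^{2π} (4) dθ = 8π.

Therefore ∬_D (8) dA = 8π.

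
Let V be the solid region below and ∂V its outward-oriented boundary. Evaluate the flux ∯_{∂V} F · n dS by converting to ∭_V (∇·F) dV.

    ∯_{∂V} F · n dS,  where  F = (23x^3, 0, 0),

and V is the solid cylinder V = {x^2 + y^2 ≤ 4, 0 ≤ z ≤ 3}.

By the divergence theorem,

    ∯_{∂V} F · n dS = ∭_V (∇ · F) dV.

Compute the divergence:
    ∇ · F = ∂F_x/∂x + ∂F_y/∂y + ∂F_z/∂z = 69x^2 + 0 + 0 = 69x^2.

In cylindrical coordinates, x = r cos(θ), y = r sin(θ), z = z, dV = r dr dθ dz, with 0 ≤ r ≤ 2, 0 ≤ θ ≤ 2π, 0 ≤ z ≤ 3.

The integrand, after substitution and multiplying by the volume element, becomes (69r^2cos(θ)^2) · r, so

    ∭_V (∇·F) dV = ∫_0^{2π} ∫_0^{2} ∫_0^{3} (69r^2cos(θ)^2) · r dz dr dθ.

Inner (z from 0 to 3): 207r^3cos(θ)^2.
Middle (r from 0 to 2): 828cos(θ)^2.
Outer (θ from 0 to 2π): 828π.

Therefore ∯_{∂V} F · n dS = 828π.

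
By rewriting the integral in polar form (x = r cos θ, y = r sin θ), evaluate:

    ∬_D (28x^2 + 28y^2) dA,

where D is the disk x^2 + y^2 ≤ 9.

The region D is 0 ≤ r ≤ 3, 0 ≤ θ ≤ 2π in polar coordinates, where x = r cos(θ), y = r sin(θ), and dA = r dr dθ.

Under the substitution, the integrand becomes 28r^2, so

    ∬_D (28x^2 + 28y^2) dA = ∫_{0}^{2π} ∫_{0}^{3} (28r^2) · r dr dθ.

Inner integral (in r): ∫_{0}^{3} (28r^2) · r dr = 567.

Outer integral (in θ): ∫_{0}^{2π} (567) dθ = 1134π.

Therefore ∬_D (28x^2 + 28y^2) dA = 1134π.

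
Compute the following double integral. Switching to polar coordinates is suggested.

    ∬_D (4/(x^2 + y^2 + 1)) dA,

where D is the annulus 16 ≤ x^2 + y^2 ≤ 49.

The region D is 4 ≤ r ≤ 7, 0 ≤ θ ≤ 2π in polar coordinates, where x = r cos(θ), y = r sin(θ), and dA = r dr dθ.

Under the substitution, the integrand becomes 4/(r^2 + 1), so

    ∬_D (4/(x^2 + y^2 + 1)) dA = ∫_{0}^{2π} ∫_{4}^{7} (4/(r^2 + 1)) · r dr dθ.

Inner integral (in r): ∫_{4}^{7} (4/(r^2 + 1)) · r dr = log(2500/289).

Outer integral (in θ): ∫_{0}^{2π} (log(2500/289)) dθ = log((2500/289)^(2π)).

Therefore ∬_D (4/(x^2 + y^2 + 1)) dA = log((2500/289)^(2π)).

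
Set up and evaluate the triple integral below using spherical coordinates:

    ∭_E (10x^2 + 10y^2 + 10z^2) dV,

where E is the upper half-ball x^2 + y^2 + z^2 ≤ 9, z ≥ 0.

In spherical coordinates, x = ρ sin(φ) cos(θ), y = ρ sin(φ) sin(θ), z = ρ cos(φ), and dV = ρ^2 sin(φ) dρ dφ dθ.

The integrand becomes 10ρ^2, so

    ∭_E (10x^2 + 10y^2 + 10z^2) dV = ∫_{0}^{2π} ∫_{0}^{π/2} ∫_{0}^{3} (10ρ^2) · ρ^2 sin(φ) dρ dφ dθ.

Inner (ρ): 486sin(φ).
Middle (φ): 486.
Outer (θ): 972π.

Therefore the triple integral equals 972π.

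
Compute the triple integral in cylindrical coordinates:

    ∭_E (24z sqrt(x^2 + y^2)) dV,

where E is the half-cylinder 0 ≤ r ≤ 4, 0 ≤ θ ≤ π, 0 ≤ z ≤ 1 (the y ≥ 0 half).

In cylindrical coordinates, x = r cos(θ), y = r sin(θ), z = z, and dV = r dr dθ dz.

The integrand becomes 24r z, so

    ∭_E (24z sqrt(x^2 + y^2)) dV = ∫_{0}^{π} ∫_{0}^{4} ∫_{0}^{1} (24r z) · r dz dr dθ.

Inner (z): 12r^2.
Middle (r from 0 to 4): 256.
Outer (θ): 256π.

Therefore the triple integral equals 256π.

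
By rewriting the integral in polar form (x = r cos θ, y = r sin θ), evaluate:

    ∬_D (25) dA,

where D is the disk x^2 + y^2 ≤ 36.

The region D is 0 ≤ r ≤ 6, 0 ≤ θ ≤ 2π in polar coordinates, where x = r cos(θ), y = r sin(θ), and dA = r dr dθ.

Under the substitution, the integrand becomes 25, so

    ∬_D (25) dA = ∫_{0}^{2π} ∫_{0}^{6} (25) · r dr dθ.

Inner integral (in r): ∫_{0}^{6} (25) · r dr = 450.

Outer integral (in θ): ∫_{0}^{2π} (450) dθ = 900π.

Therefore ∬_D (25) dA = 900π.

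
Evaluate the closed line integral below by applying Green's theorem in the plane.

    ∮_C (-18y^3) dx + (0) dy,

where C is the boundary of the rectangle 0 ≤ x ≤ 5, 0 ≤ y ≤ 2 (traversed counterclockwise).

Green's theorem converts the closed line integral into a double integral over the enclosed region D:

    ∮_C P dx + Q dy = ∬_D (∂Q/∂x - ∂P/∂y) dA.

Here P = -18y^3, Q = 0, so

    ∂Q/∂x = 0,    ∂P/∂y = -54y^2,
    ∂Q/∂x - ∂P/∂y = 54y^2.

D is the region 0 ≤ x ≤ 5, 0 ≤ y ≤ 2. Evaluating the double integral:

    ∬_D (54y^2) dA = ∫_0^{5} ∫_0^{2} (54y^2) dy dx.

Inner (y from 0 to 2): 144.
Outer (x from 0 to 5): 720.

Therefore ∮_C P dx + Q dy = 720.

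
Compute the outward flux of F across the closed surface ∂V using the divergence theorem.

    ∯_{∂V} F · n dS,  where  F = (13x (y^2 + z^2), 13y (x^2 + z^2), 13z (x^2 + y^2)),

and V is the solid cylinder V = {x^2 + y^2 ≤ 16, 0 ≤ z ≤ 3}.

By the divergence theorem,

    ∯_{∂V} F · n dS = ∭_V (∇ · F) dV.

Compute the divergence:
    ∇ · F = ∂F_x/∂x + ∂F_y/∂y + ∂F_z/∂z = 13y^2 + 13z^2 + 13x^2 + 13z^2 + 13x^2 + 13y^2 = 26x^2 + 26y^2 + 26z^2.

In cylindrical coordinates, x = r cos(θ), y = r sin(θ), z = z, dV = r dr dθ dz, with 0 ≤ r ≤ 4, 0 ≤ θ ≤ 2π, 0 ≤ z ≤ 3.

The integrand, after substitution and multiplying by the volume element, becomes (26r^2 + 26z^2) · r, so

    ∭_V (∇·F) dV = ∫_0^{2π} ∫_0^{4} ∫_0^{3} (26r^2 + 26z^2) · r dz dr dθ.

Inner (z from 0 to 3): 78r (r^2 + 3).
Middle (r from 0 to 4): 6864.
Outer (θ from 0 to 2π): 13728π.

Therefore ∯_{∂V} F · n dS = 13728π.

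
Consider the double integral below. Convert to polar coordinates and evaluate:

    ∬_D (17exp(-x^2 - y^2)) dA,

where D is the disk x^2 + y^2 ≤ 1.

The region D is 0 ≤ r ≤ 1, 0 ≤ θ ≤ 2π in polar coordinates, where x = r cos(θ), y = r sin(θ), and dA = r dr dθ.

Under the substitution, the integrand becomes 17exp(-r^2), so

    ∬_D (17exp(-x^2 - y^2)) dA = ∫_{0}^{2π} ∫_{0}^{1} (17exp(-r^2)) · r dr dθ.

Inner integral (in r): ∫_{0}^{1} (17exp(-r^2)) · r dr = 17/2 - 17exp(-1)/2.

Outer integral (in θ): ∫_{0}^{2π} (17/2 - 17exp(-1)/2) dθ = -17π exp(-1) + 17π.

Therefore ∬_D (17exp(-x^2 - y^2)) dA = -17π exp(-1) + 17π.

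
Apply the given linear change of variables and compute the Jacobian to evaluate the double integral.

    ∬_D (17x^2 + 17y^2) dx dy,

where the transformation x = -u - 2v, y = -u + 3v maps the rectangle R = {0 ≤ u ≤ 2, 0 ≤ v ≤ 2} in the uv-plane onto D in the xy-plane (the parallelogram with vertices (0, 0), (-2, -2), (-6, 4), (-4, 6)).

Compute the Jacobian determinant of (x, y) with respect to (u, v):

    ∂(x,y)/∂(u,v) = | -1  -2 | = (-1)(3) - (-2)(-1) = -5.
                   | -1  3 |

Its absolute value is |J| = 5 (the area scaling factor).

Substituting x = -u - 2v, y = -u + 3v into the integrand,

    17x^2 + 17y^2 → 34u^2 - 34u v + 221v^2,

so the integral becomes

    ∬_R (34u^2 - 34u v + 221v^2) · |J| du dv = ∫_0^2 ∫_0^2 (170u^2 - 170u v + 1105v^2) dv du.

Inner (v): 340u^2 - 340u + 8840/3.
Outer (u): 6120.

Therefore ∬_D (17x^2 + 17y^2) dx dy = 6120.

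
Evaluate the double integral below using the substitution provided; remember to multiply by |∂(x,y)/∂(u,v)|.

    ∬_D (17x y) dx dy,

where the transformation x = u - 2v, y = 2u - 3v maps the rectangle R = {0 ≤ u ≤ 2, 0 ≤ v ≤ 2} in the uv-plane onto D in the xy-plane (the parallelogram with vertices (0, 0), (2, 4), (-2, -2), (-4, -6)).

Compute the Jacobian determinant of (x, y) with respect to (u, v):

    ∂(x,y)/∂(u,v) = | 1  -2 | = (1)(-3) - (-2)(2) = 1.
                   | 2  -3 |

Its absolute value is |J| = 1 (the area scaling factor).

Substituting x = u - 2v, y = 2u - 3v into the integrand,

    17x y → 34u^2 - 119u v + 102v^2,

so the integral becomes

    ∬_R (34u^2 - 119u v + 102v^2) · |J| du dv = ∫_0^2 ∫_0^2 (34u^2 - 119u v + 102v^2) dv du.

Inner (v): 68u^2 - 238u + 272.
Outer (u): 748/3.

Therefore ∬_D (17x y) dx dy = 748/3.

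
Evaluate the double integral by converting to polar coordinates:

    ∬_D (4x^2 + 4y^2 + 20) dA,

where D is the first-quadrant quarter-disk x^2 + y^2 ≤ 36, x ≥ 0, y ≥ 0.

The region D is 0 ≤ r ≤ 6, 0 ≤ θ ≤ π/2 in polar coordinates, where x = r cos(θ), y = r sin(θ), and dA = r dr dθ.

Under the substitution, the integrand becomes 4r^2 + 20, so

    ∬_D (4x^2 + 4y^2 + 20) dA = ∫_{0}^{π/2} ∫_{0}^{6} (4r^2 + 20) · r dr dθ.

Inner integral (in r): ∫_{0}^{6} (4r^2 + 20) · r dr = 1656.

Outer integral (in θ): ∫_{0}^{π/2} (1656) dθ = 828π.

Therefore ∬_D (4x^2 + 4y^2 + 20) dA = 828π.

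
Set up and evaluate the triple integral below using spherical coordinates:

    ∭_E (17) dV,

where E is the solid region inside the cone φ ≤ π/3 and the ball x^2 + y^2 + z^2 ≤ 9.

In spherical coordinates, x = ρ sin(φ) cos(θ), y = ρ sin(φ) sin(θ), z = ρ cos(φ), and dV = ρ^2 sin(φ) dρ dφ dθ.

The integrand becomes 17, so

    ∭_E (17) dV = ∫_{0}^{2π} ∫_{0}^{π/3} ∫_{0}^{3} (17) · ρ^2 sin(φ) dρ dφ dθ.

Inner (ρ): 153sin(φ).
Middle (φ): 153/2.
Outer (θ): 153π.

Therefore the triple integral equals 153π.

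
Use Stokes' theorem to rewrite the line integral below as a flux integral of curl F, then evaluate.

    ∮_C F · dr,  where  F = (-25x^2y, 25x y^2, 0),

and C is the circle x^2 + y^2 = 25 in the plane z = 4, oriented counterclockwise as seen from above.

Let S be the flat disk x^2 + y^2 ≤ 25 in the plane z = 4, with upward unit normal n̂ = ẑ. By Stokes' theorem,

    ∮_C F · dr = ∬_S (∇ × F) · n̂ dS = ∬_D (curl F)_z dA,

where D is the disk x^2 + y^2 ≤ 25.

Compute the curl of F = (-25x^2y, 25x y^2, 0):
    (∇ × F)_x = ∂F_z/∂y - ∂F_y/∂z = 0,
    (∇ × F)_y = ∂F_x/∂z - ∂F_z/∂x = 0,
    (∇ × F)_z = ∂F_y/∂x - ∂F_x/∂y = 25x^2 + 25y^2.

On z = 4, (curl F)_z = 25x^2 + 25y^2.

Convert to polar (x = r cos θ, y = r sin θ, dA = r dr dθ); the integrand becomes 25r^2, so

    ∬_D (curl F)_z dA = ∫_0^{2π} ∫_0^{5} (25r^2) · r dr dθ.

Inner (r from 0 to 5): 15625/4.
Outer (θ from 0 to 2π): 15625π/2.

Therefore ∮_C F · dr = 15625π/2.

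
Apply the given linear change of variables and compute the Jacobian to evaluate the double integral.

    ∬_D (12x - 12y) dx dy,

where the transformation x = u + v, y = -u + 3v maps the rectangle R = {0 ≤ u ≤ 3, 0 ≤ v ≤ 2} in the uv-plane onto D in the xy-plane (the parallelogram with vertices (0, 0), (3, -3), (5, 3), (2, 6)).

Compute the Jacobian determinant of (x, y) with respect to (u, v):

    ∂(x,y)/∂(u,v) = | 1  1 | = (1)(3) - (1)(-1) = 4.
                   | -1  3 |

Its absolute value is |J| = 4 (the area scaling factor).

Substituting x = u + v, y = -u + 3v into the integrand,

    12x - 12y → 24u - 24v,

so the integral becomes

    ∬_R (24u - 24v) · |J| du dv = ∫_0^3 ∫_0^2 (96u - 96v) dv du.

Inner (v): 192u - 192.
Outer (u): 288.

Therefore ∬_D (12x - 12y) dx dy = 288.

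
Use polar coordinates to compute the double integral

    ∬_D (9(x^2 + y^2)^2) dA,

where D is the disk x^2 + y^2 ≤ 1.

The region D is 0 ≤ r ≤ 1, 0 ≤ θ ≤ 2π in polar coordinates, where x = r cos(θ), y = r sin(θ), and dA = r dr dθ.

Under the substitution, the integrand becomes 9r^4, so

    ∬_D (9(x^2 + y^2)^2) dA = ∫_{0}^{2π} ∫_{0}^{1} (9r^4) · r dr dθ.

Inner integral (in r): ∫_{0}^{1} (9r^4) · r dr = 3/2.

Outer integral (in θ): ∫_{0}^{2π} (3/2) dθ = 3π.

Therefore ∬_D (9(x^2 + y^2)^2) dA = 3π.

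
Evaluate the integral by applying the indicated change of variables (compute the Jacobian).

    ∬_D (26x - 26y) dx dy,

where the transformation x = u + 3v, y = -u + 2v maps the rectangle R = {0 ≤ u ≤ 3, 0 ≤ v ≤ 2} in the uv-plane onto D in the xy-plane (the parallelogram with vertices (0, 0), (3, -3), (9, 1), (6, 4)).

Compute the Jacobian determinant of (x, y) with respect to (u, v):

    ∂(x,y)/∂(u,v) = | 1  3 | = (1)(2) - (3)(-1) = 5.
                   | -1  2 |

Its absolute value is |J| = 5 (the area scaling factor).

Substituting x = u + 3v, y = -u + 2v into the integrand,

    26x - 26y → 52u + 26v,

so the integral becomes

    ∬_R (52u + 26v) · |J| du dv = ∫_0^3 ∫_0^2 (260u + 130v) dv du.

Inner (v): 520u + 260.
Outer (u): 3120.

Therefore ∬_D (26x - 26y) dx dy = 3120.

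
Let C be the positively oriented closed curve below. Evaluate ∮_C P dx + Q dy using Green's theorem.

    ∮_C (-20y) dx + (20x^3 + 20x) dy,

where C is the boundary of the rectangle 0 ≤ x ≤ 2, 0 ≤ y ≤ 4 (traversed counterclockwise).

Green's theorem converts the closed line integral into a double integral over the enclosed region D:

    ∮_C P dx + Q dy = ∬_D (∂Q/∂x - ∂P/∂y) dA.

Here P = -20y, Q = 20x^3 + 20x, so

    ∂Q/∂x = 60x^2 + 20,    ∂P/∂y = -20,
    ∂Q/∂x - ∂P/∂y = 60x^2 + 40.

D is the region 0 ≤ x ≤ 2, 0 ≤ y ≤ 4. Evaluating the double integral:

    ∬_D (60x^2 + 40) dA = ∫_0^{2} ∫_0^{4} (60x^2 + 40) dy dx.

Inner (y from 0 to 4): 240x^2 + 160.
Outer (x from 0 to 2): 960.

Therefore ∮_C P dx + Q dy = 960.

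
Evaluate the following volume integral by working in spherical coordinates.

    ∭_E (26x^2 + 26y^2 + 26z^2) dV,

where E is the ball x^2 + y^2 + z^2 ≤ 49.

In spherical coordinates, x = ρ sin(φ) cos(θ), y = ρ sin(φ) sin(θ), z = ρ cos(φ), and dV = ρ^2 sin(φ) dρ dφ dθ.

The integrand becomes 26ρ^2, so

    ∭_E (26x^2 + 26y^2 + 26z^2) dV = ∫_{0}^{2π} ∫_{0}^{π} ∫_{0}^{7} (26ρ^2) · ρ^2 sin(φ) dρ dφ dθ.

Inner (ρ): 436982sin(φ)/5.
Middle (φ): 873964/5.
Outer (θ): 1747928π/5.

Therefore the triple integral equals 1747928π/5.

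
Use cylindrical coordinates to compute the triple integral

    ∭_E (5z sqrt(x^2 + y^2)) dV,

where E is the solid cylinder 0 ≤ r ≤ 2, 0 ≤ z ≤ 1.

In cylindrical coordinates, x = r cos(θ), y = r sin(θ), z = z, and dV = r dr dθ dz.

The integrand becomes 5r z, so

    ∭_E (5z sqrt(x^2 + y^2)) dV = ∫_{0}^{2π} ∫_{0}^{2} ∫_{0}^{1} (5r z) · r dz dr dθ.

Inner (z): 5r^2/2.
Middle (r from 0 to 2): 20/3.
Outer (θ): 40π/3.

Therefore the triple integral equals 40π/3.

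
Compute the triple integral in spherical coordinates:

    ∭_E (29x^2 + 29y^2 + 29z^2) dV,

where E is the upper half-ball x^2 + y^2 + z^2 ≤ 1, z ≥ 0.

In spherical coordinates, x = ρ sin(φ) cos(θ), y = ρ sin(φ) sin(θ), z = ρ cos(φ), and dV = ρ^2 sin(φ) dρ dφ dθ.

The integrand becomes 29ρ^2, so

    ∭_E (29x^2 + 29y^2 + 29z^2) dV = ∫_{0}^{2π} ∫_{0}^{π/2} ∫_{0}^{1} (29ρ^2) · ρ^2 sin(φ) dρ dφ dθ.

Inner (ρ): 29sin(φ)/5.
Middle (φ): 29/5.
Outer (θ): 58π/5.

Therefore the triple integral equals 58π/5.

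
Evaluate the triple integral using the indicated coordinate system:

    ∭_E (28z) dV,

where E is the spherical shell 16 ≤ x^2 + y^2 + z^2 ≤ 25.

In spherical coordinates, x = ρ sin(φ) cos(θ), y = ρ sin(φ) sin(θ), z = ρ cos(φ), and dV = ρ^2 sin(φ) dρ dφ dθ.

The integrand becomes 28ρ cos(φ), so

    ∭_E (28z) dV = ∫_{0}^{2π} ∫_{0}^{π} ∫_{4}^{5} (28ρ cos(φ)) · ρ^2 sin(φ) dρ dφ dθ.

Inner (ρ): 2583sin(2φ)/2.
Middle (φ): 0.
Outer (θ): 0.

Therefore the triple integral equals 0.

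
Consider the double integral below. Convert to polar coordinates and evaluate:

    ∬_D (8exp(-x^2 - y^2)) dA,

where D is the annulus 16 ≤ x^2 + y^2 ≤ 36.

The region D is 4 ≤ r ≤ 6, 0 ≤ θ ≤ 2π in polar coordinates, where x = r cos(θ), y = r sin(θ), and dA = r dr dθ.

Under the substitution, the integrand becomes 8exp(-r^2), so

    ∬_D (8exp(-x^2 - y^2)) dA = ∫_{0}^{2π} ∫_{4}^{6} (8exp(-r^2)) · r dr dθ.

Inner integral (in r): ∫_{4}^{6} (8exp(-r^2)) · r dr = -(4 - 4exp(20))exp(-36).

Outer integral (in θ): ∫_{0}^{2π} (-(4 - 4exp(20))exp(-36)) dθ = -8π (1 - exp(20))exp(-36).

Therefore ∬_D (8exp(-x^2 - y^2)) dA = -8π (1 - exp(20))exp(-36).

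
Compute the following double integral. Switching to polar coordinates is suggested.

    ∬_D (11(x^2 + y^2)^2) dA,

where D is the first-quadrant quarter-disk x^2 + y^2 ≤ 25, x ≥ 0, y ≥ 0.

The region D is 0 ≤ r ≤ 5, 0 ≤ θ ≤ π/2 in polar coordinates, where x = r cos(θ), y = r sin(θ), and dA = r dr dθ.

Under the substitution, the integrand becomes 11r^4, so

    ∬_D (11(x^2 + y^2)^2) dA = ∫_{0}^{π/2} ∫_{0}^{5} (11r^4) · r dr dθ.

Inner integral (in r): ∫_{0}^{5} (11r^4) · r dr = 171875/6.

Outer integral (in θ): ∫_{0}^{π/2} (171875/6) dθ = 171875π/12.

Therefore ∬_D (11(x^2 + y^2)^2) dA = 171875π/12.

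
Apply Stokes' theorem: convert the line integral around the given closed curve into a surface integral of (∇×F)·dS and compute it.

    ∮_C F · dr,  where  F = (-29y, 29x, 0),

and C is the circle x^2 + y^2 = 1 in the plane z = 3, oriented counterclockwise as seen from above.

Let S be the flat disk x^2 + y^2 ≤ 1 in the plane z = 3, with upward unit normal n̂ = ẑ. By Stokes' theorem,

    ∮_C F · dr = ∬_S (∇ × F) · n̂ dS = ∬_D (curl F)_z dA,

where D is the disk x^2 + y^2 ≤ 1.

Compute the curl of F = (-29y, 29x, 0):
    (∇ × F)_x = ∂F_z/∂y - ∂F_y/∂z = 0,
    (∇ × F)_y = ∂F_x/∂z - ∂F_z/∂x = 0,
    (∇ × F)_z = ∂F_y/∂x - ∂F_x/∂y = 58.

On z = 3, (curl F)_z = 58.

Convert to polar (x = r cos θ, y = r sin θ, dA = r dr dθ); the integrand becomes 58, so

    ∬_D (curl F)_z dA = ∫_0^{2π} ∫_0^{1} (58) · r dr dθ.

Inner (r from 0 to 1): 29.
Outer (θ from 0 to 2π): 58π.

Therefore ∮_C F · dr = 58π.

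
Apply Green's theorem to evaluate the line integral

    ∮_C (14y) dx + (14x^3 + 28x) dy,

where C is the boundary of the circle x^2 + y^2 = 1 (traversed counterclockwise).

Green's theorem converts the closed line integral into a double integral over the enclosed region D:

    ∮_C P dx + Q dy = ∬_D (∂Q/∂x - ∂P/∂y) dA.

Here P = 14y, Q = 14x^3 + 28x, so

    ∂Q/∂x = 42x^2 + 28,    ∂P/∂y = 14,
    ∂Q/∂x - ∂P/∂y = 42x^2 + 14.

D is the region x^2 + y^2 ≤ 1. Evaluating the double integral:

In polar coordinates (x = r cos θ, y = r sin θ, dA = r dr dθ) the integrand becomes 42r^2cos(θ)^2 + 14, so

    ∬_D (42x^2 + 14) dA = ∫_0^{2π} ∫_0^{1} (42r^2cos(θ)^2 + 14) · r dr dθ.

Inner (r from 0 to 1): 21cos(θ)^2/2 + 7.
Outer (θ from 0 to 2π): 49π/2.

Therefore ∮_C P dx + Q dy = 49π/2.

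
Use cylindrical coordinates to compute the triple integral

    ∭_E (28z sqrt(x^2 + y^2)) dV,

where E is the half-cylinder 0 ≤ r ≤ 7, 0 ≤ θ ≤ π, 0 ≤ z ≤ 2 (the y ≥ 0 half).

In cylindrical coordinates, x = r cos(θ), y = r sin(θ), z = z, and dV = r dr dθ dz.

The integrand becomes 28r z, so

    ∭_E (28z sqrt(x^2 + y^2)) dV = ∫_{0}^{π} ∫_{0}^{7} ∫_{0}^{2} (28r z) · r dz dr dθ.

Inner (z): 56r^2.
Middle (r from 0 to 7): 19208/3.
Outer (θ): 19208π/3.

Therefore the triple integral equals 19208π/3.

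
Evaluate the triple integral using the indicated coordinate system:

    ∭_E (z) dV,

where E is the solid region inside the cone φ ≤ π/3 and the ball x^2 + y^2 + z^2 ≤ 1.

In spherical coordinates, x = ρ sin(φ) cos(θ), y = ρ sin(φ) sin(θ), z = ρ cos(φ), and dV = ρ^2 sin(φ) dρ dφ dθ.

The integrand becomes ρ cos(φ), so

    ∭_E (z) dV = ∫_{0}^{2π} ∫_{0}^{π/3} ∫_{0}^{1} (ρ cos(φ)) · ρ^2 sin(φ) dρ dφ dθ.

Inner (ρ): sin(2φ)/8.
Middle (φ): 3/32.
Outer (θ): 3π/16.

Therefore the triple integral equals 3π/16.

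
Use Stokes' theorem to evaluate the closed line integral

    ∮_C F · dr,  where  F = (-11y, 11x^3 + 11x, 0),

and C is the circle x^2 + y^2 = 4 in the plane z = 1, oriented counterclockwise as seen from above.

Let S be the flat disk x^2 + y^2 ≤ 4 in the plane z = 1, with upward unit normal n̂ = ẑ. By Stokes' theorem,

    ∮_C F · dr = ∬_S (∇ × F) · n̂ dS = ∬_D (curl F)_z dA,

where D is the disk x^2 + y^2 ≤ 4.

Compute the curl of F = (-11y, 11x^3 + 11x, 0):
    (∇ × F)_x = ∂F_z/∂y - ∂F_y/∂z = 0,
    (∇ × F)_y = ∂F_x/∂z - ∂F_z/∂x = 0,
    (∇ × F)_z = ∂F_y/∂x - ∂F_x/∂y = 33x^2 + 22.

On z = 1, (curl F)_z = 33x^2 + 22.

Convert to polar (x = r cos θ, y = r sin θ, dA = r dr dθ); the integrand becomes 33r^2cos(θ)^2 + 22, so

    ∬_D (curl F)_z dA = ∫_0^{2π} ∫_0^{2} (33r^2cos(θ)^2 + 22) · r dr dθ.

Inner (r from 0 to 2): 132cos(θ)^2 + 44.
Outer (θ from 0 to 2π): 220π.

Therefore ∮_C F · dr = 220π.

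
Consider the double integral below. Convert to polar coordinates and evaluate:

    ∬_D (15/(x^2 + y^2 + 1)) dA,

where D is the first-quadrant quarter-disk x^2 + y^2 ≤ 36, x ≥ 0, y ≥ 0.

The region D is 0 ≤ r ≤ 6, 0 ≤ θ ≤ π/2 in polar coordinates, where x = r cos(θ), y = r sin(θ), and dA = r dr dθ.

Under the substitution, the integrand becomes 15/(r^2 + 1), so

    ∬_D (15/(x^2 + y^2 + 1)) dA = ∫_{0}^{π/2} ∫_{0}^{6} (15/(r^2 + 1)) · r dr dθ.

Inner integral (in r): ∫_{0}^{6} (15/(r^2 + 1)) · r dr = 15log(37)/2.

Outer integral (in θ): ∫_{0}^{π/2} (15log(37)/2) dθ = 15π log(37)/4.

Therefore ∬_D (15/(x^2 + y^2 + 1)) dA = 15π log(37)/4.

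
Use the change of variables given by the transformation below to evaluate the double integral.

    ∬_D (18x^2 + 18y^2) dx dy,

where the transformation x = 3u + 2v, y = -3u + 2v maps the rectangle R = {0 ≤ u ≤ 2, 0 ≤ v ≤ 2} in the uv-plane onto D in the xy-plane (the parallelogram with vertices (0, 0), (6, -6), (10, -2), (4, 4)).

Compute the Jacobian determinant of (x, y) with respect to (u, v):

    ∂(x,y)/∂(u,v) = | 3  2 | = (3)(2) - (2)(-3) = 12.
                   | -3  2 |

Its absolute value is |J| = 12 (the area scaling factor).

Substituting x = 3u + 2v, y = -3u + 2v into the integrand,

    18x^2 + 18y^2 → 324u^2 + 144v^2,

so the integral becomes

    ∬_R (324u^2 + 144v^2) · |J| du dv = ∫_0^2 ∫_0^2 (3888u^2 + 1728v^2) dv du.

Inner (v): 7776u^2 + 4608.
Outer (u): 29952.

Therefore ∬_D (18x^2 + 18y^2) dx dy = 29952.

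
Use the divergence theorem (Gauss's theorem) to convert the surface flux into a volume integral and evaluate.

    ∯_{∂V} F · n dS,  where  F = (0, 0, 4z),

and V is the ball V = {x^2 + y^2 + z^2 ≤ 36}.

By the divergence theorem,

    ∯_{∂V} F · n dS = ∭_V (∇ · F) dV.

Compute the divergence:
    ∇ · F = ∂F_x/∂x + ∂F_y/∂y + ∂F_z/∂z = 0 + 0 + 4 = 4.

In spherical coordinates, x = ρ sin(φ) cos(θ), y = ρ sin(φ) sin(θ), z = ρ cos(φ), dV = ρ^2 sin(φ) dρ dφ dθ, with 0 ≤ ρ ≤ 6, 0 ≤ φ ≤ π, 0 ≤ θ ≤ 2π.

The integrand, after substitution and multiplying by the volume element, becomes (4) · ρ^2 sin(φ), so

    ∭_V (∇·F) dV = ∫_0^{2π} ∫_0^{π} ∫_0^{6} (4) · ρ^2 sin(φ) dρ dφ dθ.

Inner (ρ from 0 to 6): 288sin(φ).
Middle (φ from 0 to π): 576.
Outer (θ from 0 to 2π): 1152π.

Therefore ∯_{∂V} F · n dS = 1152π.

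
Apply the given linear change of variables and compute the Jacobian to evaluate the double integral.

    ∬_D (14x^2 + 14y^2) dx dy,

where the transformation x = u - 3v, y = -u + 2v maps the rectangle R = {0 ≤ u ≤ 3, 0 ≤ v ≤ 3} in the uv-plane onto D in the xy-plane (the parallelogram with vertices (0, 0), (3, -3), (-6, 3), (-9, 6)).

Compute the Jacobian determinant of (x, y) with respect to (u, v):

    ∂(x,y)/∂(u,v) = | 1  -3 | = (1)(2) - (-3)(-1) = -1.
                   | -1  2 |

Its absolute value is |J| = 1 (the area scaling factor).

Substituting x = u - 3v, y = -u + 2v into the integrand,

    14x^2 + 14y^2 → 28u^2 - 140u v + 182v^2,

so the integral becomes

    ∬_R (28u^2 - 140u v + 182v^2) · |J| du dv = ∫_0^3 ∫_0^3 (28u^2 - 140u v + 182v^2) dv du.

Inner (v): 84u^2 - 630u + 1638.
Outer (u): 2835.

Therefore ∬_D (14x^2 + 14y^2) dx dy = 2835.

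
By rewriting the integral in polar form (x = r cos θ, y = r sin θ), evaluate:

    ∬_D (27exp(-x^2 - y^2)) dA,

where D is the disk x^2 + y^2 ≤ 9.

The region D is 0 ≤ r ≤ 3, 0 ≤ θ ≤ 2π in polar coordinates, where x = r cos(θ), y = r sin(θ), and dA = r dr dθ.

Under the substitution, the integrand becomes 27exp(-r^2), so

    ∬_D (27exp(-x^2 - y^2)) dA = ∫_{0}^{2π} ∫_{0}^{3} (27exp(-r^2)) · r dr dθ.

Inner integral (in r): ∫_{0}^{3} (27exp(-r^2)) · r dr = 27/2 - 27exp(-9)/2.

Outer integral (in θ): ∫_{0}^{2π} (27/2 - 27exp(-9)/2) dθ = -27π exp(-9) + 27π.

Therefore ∬_D (27exp(-x^2 - y^2)) dA = -27π exp(-9) + 27π.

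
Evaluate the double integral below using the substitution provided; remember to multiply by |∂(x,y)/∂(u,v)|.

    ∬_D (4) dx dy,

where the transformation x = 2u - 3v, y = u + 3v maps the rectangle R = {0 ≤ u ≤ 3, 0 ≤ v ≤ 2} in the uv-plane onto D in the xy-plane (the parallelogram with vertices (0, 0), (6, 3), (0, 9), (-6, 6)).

Compute the Jacobian determinant of (x, y) with respect to (u, v):

    ∂(x,y)/∂(u,v) = | 2  -3 | = (2)(3) - (-3)(1) = 9.
                   | 1  3 |

Its absolute value is |J| = 9 (the area scaling factor).

Substituting x = 2u - 3v, y = u + 3v into the integrand,

    4 → 4,

so the integral becomes

    ∬_R (4) · |J| du dv = ∫_0^3 ∫_0^2 (36) dv du.

Inner (v): 72.
Outer (u): 216.

Therefore ∬_D (4) dx dy = 216.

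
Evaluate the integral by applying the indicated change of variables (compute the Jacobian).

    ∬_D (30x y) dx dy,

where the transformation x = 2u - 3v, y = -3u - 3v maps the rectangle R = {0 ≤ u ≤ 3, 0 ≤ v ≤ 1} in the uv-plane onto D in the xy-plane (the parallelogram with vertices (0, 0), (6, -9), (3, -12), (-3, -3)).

Compute the Jacobian determinant of (x, y) with respect to (u, v):

    ∂(x,y)/∂(u,v) = | 2  -3 | = (2)(-3) - (-3)(-3) = -15.
                   | -3  -3 |

Its absolute value is |J| = 15 (the area scaling factor).

Substituting x = 2u - 3v, y = -3u - 3v into the integrand,

    30x y → -180u^2 + 90u v + 270v^2,

so the integral becomes

    ∬_R (-180u^2 + 90u v + 270v^2) · |J| du dv = ∫_0^3 ∫_0^1 (-2700u^2 + 1350u v + 4050v^2) dv du.

Inner (v): -2700u^2 + 675u + 1350.
Outer (u): -34425/2.

Therefore ∬_D (30x y) dx dy = -34425/2.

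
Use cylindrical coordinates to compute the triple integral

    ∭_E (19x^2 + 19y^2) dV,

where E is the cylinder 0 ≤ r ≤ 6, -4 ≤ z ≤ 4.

In cylindrical coordinates, x = r cos(θ), y = r sin(θ), z = z, and dV = r dr dθ dz.

The integrand becomes 19r^2, so

    ∭_E (19x^2 + 19y^2) dV = ∫_{0}^{2π} ∫_{0}^{6} ∫_{-4}^{4} (19r^2) · r dz dr dθ.

Inner (z): 152r^3.
Middle (r from 0 to 6): 49248.
Outer (θ): 98496π.

Therefore the triple integral equals 98496π.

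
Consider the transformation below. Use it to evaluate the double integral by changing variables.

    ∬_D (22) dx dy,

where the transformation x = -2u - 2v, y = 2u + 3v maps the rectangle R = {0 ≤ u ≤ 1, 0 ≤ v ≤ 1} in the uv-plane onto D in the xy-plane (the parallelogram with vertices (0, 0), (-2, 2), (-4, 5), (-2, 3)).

Compute the Jacobian determinant of (x, y) with respect to (u, v):

    ∂(x,y)/∂(u,v) = | -2  -2 | = (-2)(3) - (-2)(2) = -2.
                   | 2  3 |

Its absolute value is |J| = 2 (the area scaling factor).

Substituting x = -2u - 2v, y = 2u + 3v into the integrand,

    22 → 22,

so the integral becomes

    ∬_R (22) · |J| du dv = ∫_0^1 ∫_0^1 (44) dv du.

Inner (v): 44.
Outer (u): 44.

Therefore ∬_D (22) dx dy = 44.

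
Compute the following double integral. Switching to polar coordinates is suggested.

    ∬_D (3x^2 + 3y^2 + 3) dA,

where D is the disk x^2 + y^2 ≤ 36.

The region D is 0 ≤ r ≤ 6, 0 ≤ θ ≤ 2π in polar coordinates, where x = r cos(θ), y = r sin(θ), and dA = r dr dθ.

Under the substitution, the integrand becomes 3r^2 + 3, so

    ∬_D (3x^2 + 3y^2 + 3) dA = ∫_{0}^{2π} ∫_{0}^{6} (3r^2 + 3) · r dr dθ.

Inner integral (in r): ∫_{0}^{6} (3r^2 + 3) · r dr = 1026.

Outer integral (in θ): ∫_{0}^{2π} (1026) dθ = 2052π.

Therefore ∬_D (3x^2 + 3y^2 + 3) dA = 2052π.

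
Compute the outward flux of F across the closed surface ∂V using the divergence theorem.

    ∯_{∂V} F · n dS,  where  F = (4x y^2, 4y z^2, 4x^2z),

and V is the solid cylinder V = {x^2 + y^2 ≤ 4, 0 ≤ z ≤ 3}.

By the divergence theorem,

    ∯_{∂V} F · n dS = ∭_V (∇ · F) dV.

Compute the divergence:
    ∇ · F = ∂F_x/∂x + ∂F_y/∂y + ∂F_z/∂z = 4y^2 + 4z^2 + 4x^2 = 4x^2 + 4y^2 + 4z^2.

In cylindrical coordinates, x = r cos(θ), y = r sin(θ), z = z, dV = r dr dθ dz, with 0 ≤ r ≤ 2, 0 ≤ θ ≤ 2π, 0 ≤ z ≤ 3.

The integrand, after substitution and multiplying by the volume element, becomes (4r^2 + 4z^2) · r, so

    ∭_V (∇·F) dV = ∫_0^{2π} ∫_0^{2} ∫_0^{3} (4r^2 + 4z^2) · r dz dr dθ.

Inner (z from 0 to 3): 12r (r^2 + 3).
Middle (r from 0 to 2): 120.
Outer (θ from 0 to 2π): 240π.

Therefore ∯_{∂V} F · n dS = 240π.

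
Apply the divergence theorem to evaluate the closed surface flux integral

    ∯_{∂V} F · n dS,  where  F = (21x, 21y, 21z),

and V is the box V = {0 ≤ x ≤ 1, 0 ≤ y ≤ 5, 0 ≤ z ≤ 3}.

By the divergence theorem,

    ∯_{∂V} F · n dS = ∭_V (∇ · F) dV.

Compute the divergence:
    ∇ · F = ∂F_x/∂x + ∂F_y/∂y + ∂F_z/∂z = 21 + 21 + 21 = 63.

V is a rectangular box, so dV = dx dy dz with 0 ≤ x ≤ 1, 0 ≤ y ≤ 5, 0 ≤ z ≤ 3.

Integrate (63) over V as an iterated integral:

    ∭_V (∇·F) dV = ∫_0^{1} ∫_0^{5} ∫_0^{3} (63) dz dy dx.

Inner (z from 0 to 3): 189.
Middle (y from 0 to 5): 945.
Outer (x from 0 to 1): 945.

Therefore ∯_{∂V} F · n dS = 945.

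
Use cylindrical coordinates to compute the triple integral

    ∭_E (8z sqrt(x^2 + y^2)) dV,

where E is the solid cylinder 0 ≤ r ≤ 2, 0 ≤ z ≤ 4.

In cylindrical coordinates, x = r cos(θ), y = r sin(θ), z = z, and dV = r dr dθ dz.

The integrand becomes 8r z, so

    ∭_E (8z sqrt(x^2 + y^2)) dV = ∫_{0}^{2π} ∫_{0}^{2} ∫_{0}^{4} (8r z) · r dz dr dθ.

Inner (z): 64r^2.
Middle (r from 0 to 2): 512/3.
Outer (θ): 1024π/3.

Therefore the triple integral equals 1024π/3.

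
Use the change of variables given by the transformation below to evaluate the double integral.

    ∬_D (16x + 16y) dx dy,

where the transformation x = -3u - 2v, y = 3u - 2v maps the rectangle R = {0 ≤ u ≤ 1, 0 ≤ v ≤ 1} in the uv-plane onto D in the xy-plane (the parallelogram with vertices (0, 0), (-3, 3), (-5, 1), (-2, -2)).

Compute the Jacobian determinant of (x, y) with respect to (u, v):

    ∂(x,y)/∂(u,v) = | -3  -2 | = (-3)(-2) - (-2)(3) = 12.
                   | 3  -2 |

Its absolute value is |J| = 12 (the area scaling factor).

Substituting x = -3u - 2v, y = 3u - 2v into the integrand,

    16x + 16y → -64v,

so the integral becomes

    ∬_R (-64v) · |J| du dv = ∫_0^1 ∫_0^1 (-768v) dv du.

Inner (v): -384.
Outer (u): -384.

Therefore ∬_D (16x + 16y) dx dy = -384.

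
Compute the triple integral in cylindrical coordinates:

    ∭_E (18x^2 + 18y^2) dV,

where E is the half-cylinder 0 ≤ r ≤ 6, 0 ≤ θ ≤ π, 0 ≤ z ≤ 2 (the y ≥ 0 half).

In cylindrical coordinates, x = r cos(θ), y = r sin(θ), z = z, and dV = r dr dθ dz.

The integrand becomes 18r^2, so

    ∭_E (18x^2 + 18y^2) dV = ∫_{0}^{π} ∫_{0}^{6} ∫_{0}^{2} (18r^2) · r dz dr dθ.

Inner (z): 36r^3.
Middle (r from 0 to 6): 11664.
Outer (θ): 11664π.

Therefore the triple integral equals 11664π.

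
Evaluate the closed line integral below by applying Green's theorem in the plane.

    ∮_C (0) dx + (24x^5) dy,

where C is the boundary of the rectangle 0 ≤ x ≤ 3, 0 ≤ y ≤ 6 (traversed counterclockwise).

Green's theorem converts the closed line integral into a double integral over the enclosed region D:

    ∮_C P dx + Q dy = ∬_D (∂Q/∂x - ∂P/∂y) dA.

Here P = 0, Q = 24x^5, so

    ∂Q/∂x = 120x^4,    ∂P/∂y = 0,
    ∂Q/∂x - ∂P/∂y = 120x^4.

D is the region 0 ≤ x ≤ 3, 0 ≤ y ≤ 6. Evaluating the double integral:

    ∬_D (120x^4) dA = ∫_0^{3} ∫_0^{6} (120x^4) dy dx.

Inner (y from 0 to 6): 720x^4.
Outer (x from 0 to 3): 34992.

Therefore ∮_C P dx + Q dy = 34992.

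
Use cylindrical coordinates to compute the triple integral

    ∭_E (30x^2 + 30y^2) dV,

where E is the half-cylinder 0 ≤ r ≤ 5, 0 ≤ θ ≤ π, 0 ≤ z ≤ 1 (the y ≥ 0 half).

In cylindrical coordinates, x = r cos(θ), y = r sin(θ), z = z, and dV = r dr dθ dz.

The integrand becomes 30r^2, so

    ∭_E (30x^2 + 30y^2) dV = ∫_{0}^{π} ∫_{0}^{5} ∫_{0}^{1} (30r^2) · r dz dr dθ.

Inner (z): 30r^3.
Middle (r from 0 to 5): 9375/2.
Outer (θ): 9375π/2.

Therefore the triple integral equals 9375π/2.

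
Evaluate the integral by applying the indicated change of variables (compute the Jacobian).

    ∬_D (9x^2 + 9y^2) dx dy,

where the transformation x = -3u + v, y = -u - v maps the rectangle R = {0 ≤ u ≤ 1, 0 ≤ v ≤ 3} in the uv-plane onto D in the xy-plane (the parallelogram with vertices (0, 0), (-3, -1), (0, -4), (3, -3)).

Compute the Jacobian determinant of (x, y) with respect to (u, v):

    ∂(x,y)/∂(u,v) = | -3  1 | = (-3)(-1) - (1)(-1) = 4.
                   | -1  -1 |

Its absolute value is |J| = 4 (the area scaling factor).

Substituting x = -3u + v, y = -u - v into the integrand,

    9x^2 + 9y^2 → 90u^2 - 36u v + 18v^2,

so the integral becomes

    ∬_R (90u^2 - 36u v + 18v^2) · |J| du dv = ∫_0^1 ∫_0^3 (360u^2 - 144u v + 72v^2) dv du.

Inner (v): 1080u^2 - 648u + 648.
Outer (u): 684.

Therefore ∬_D (9x^2 + 9y^2) dx dy = 684.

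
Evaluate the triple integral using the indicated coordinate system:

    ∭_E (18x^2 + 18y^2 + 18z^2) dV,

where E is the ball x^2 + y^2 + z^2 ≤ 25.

In spherical coordinates, x = ρ sin(φ) cos(θ), y = ρ sin(φ) sin(θ), z = ρ cos(φ), and dV = ρ^2 sin(φ) dρ dφ dθ.

The integrand becomes 18ρ^2, so

    ∭_E (18x^2 + 18y^2 + 18z^2) dV = ∫_{0}^{2π} ∫_{0}^{π} ∫_{0}^{5} (18ρ^2) · ρ^2 sin(φ) dρ dφ dθ.

Inner (ρ): 11250sin(φ).
Middle (φ): 22500.
Outer (θ): 45000π.

Therefore the triple integral equals 45000π.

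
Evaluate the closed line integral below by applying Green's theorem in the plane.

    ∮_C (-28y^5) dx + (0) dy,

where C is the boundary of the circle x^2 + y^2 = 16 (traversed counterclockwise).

Green's theorem converts the closed line integral into a double integral over the enclosed region D:

    ∮_C P dx + Q dy = ∬_D (∂Q/∂x - ∂P/∂y) dA.

Here P = -28y^5, Q = 0, so

    ∂Q/∂x = 0,    ∂P/∂y = -140y^4,
    ∂Q/∂x - ∂P/∂y = 140y^4.

D is the region x^2 + y^2 ≤ 16. Evaluating the double integral:

In polar coordinates (x = r cos θ, y = r sin θ, dA = r dr dθ) the integrand becomes 140r^4sin(θ)^4, so

    ∬_D (140y^4) dA = ∫_0^{2π} ∫_0^{4} (140r^4sin(θ)^4) · r dr dθ.

Inner (r from 0 to 4): 286720sin(θ)^4/3.
Outer (θ from 0 to 2π): 71680π.

Therefore ∮_C P dx + Q dy = 71680π.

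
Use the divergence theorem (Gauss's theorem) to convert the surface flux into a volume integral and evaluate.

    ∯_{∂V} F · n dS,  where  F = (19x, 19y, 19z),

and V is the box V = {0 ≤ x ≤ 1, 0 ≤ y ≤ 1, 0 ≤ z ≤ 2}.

By the divergence theorem,

    ∯_{∂V} F · n dS = ∭_V (∇ · F) dV.

Compute the divergence:
    ∇ · F = ∂F_x/∂x + ∂F_y/∂y + ∂F_z/∂z = 19 + 19 + 19 = 57.

V is a rectangular box, so dV = dx dy dz with 0 ≤ x ≤ 1, 0 ≤ y ≤ 1, 0 ≤ z ≤ 2.

Integrate (57) over V as an iterated integral:

    ∭_V (∇·F) dV = ∫_0^{1} ∫_0^{1} ∫_0^{2} (57) dz dy dx.

Inner (z from 0 to 2): 114.
Middle (y from 0 to 1): 114.
Outer (x from 0 to 1): 114.

Therefore ∯_{∂V} F · n dS = 114.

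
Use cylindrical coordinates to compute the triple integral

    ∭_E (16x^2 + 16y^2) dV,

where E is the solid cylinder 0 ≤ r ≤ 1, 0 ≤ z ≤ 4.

In cylindrical coordinates, x = r cos(θ), y = r sin(θ), z = z, and dV = r dr dθ dz.

The integrand becomes 16r^2, so

    ∭_E (16x^2 + 16y^2) dV = ∫_{0}^{2π} ∫_{0}^{1} ∫_{0}^{4} (16r^2) · r dz dr dθ.

Inner (z): 64r^3.
Middle (r from 0 to 1): 16.
Outer (θ): 32π.

Therefore the triple integral equals 32π.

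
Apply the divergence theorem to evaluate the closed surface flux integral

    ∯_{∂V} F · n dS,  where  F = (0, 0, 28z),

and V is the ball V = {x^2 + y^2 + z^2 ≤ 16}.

By the divergence theorem,

    ∯_{∂V} F · n dS = ∭_V (∇ · F) dV.

Compute the divergence:
    ∇ · F = ∂F_x/∂x + ∂F_y/∂y + ∂F_z/∂z = 0 + 0 + 28 = 28.

In spherical coordinates, x = ρ sin(φ) cos(θ), y = ρ sin(φ) sin(θ), z = ρ cos(φ), dV = ρ^2 sin(φ) dρ dφ dθ, with 0 ≤ ρ ≤ 4, 0 ≤ φ ≤ π, 0 ≤ θ ≤ 2π.

The integrand, after substitution and multiplying by the volume element, becomes (28) · ρ^2 sin(φ), so

    ∭_V (∇·F) dV = ∫_0^{2π} ∫_0^{π} ∫_0^{4} (28) · ρ^2 sin(φ) dρ dφ dθ.

Inner (ρ from 0 to 4): 1792sin(φ)/3.
Middle (φ from 0 to π): 3584/3.
Outer (θ from 0 to 2π): 7168π/3.

Therefore ∯_{∂V} F · n dS = 7168π/3.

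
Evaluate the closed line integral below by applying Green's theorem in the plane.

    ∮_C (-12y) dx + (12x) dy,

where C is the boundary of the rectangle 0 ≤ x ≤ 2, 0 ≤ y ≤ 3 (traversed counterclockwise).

Green's theorem converts the closed line integral into a double integral over the enclosed region D:

    ∮_C P dx + Q dy = ∬_D (∂Q/∂x - ∂P/∂y) dA.

Here P = -12y, Q = 12x, so

    ∂Q/∂x = 12,    ∂P/∂y = -12,
    ∂Q/∂x - ∂P/∂y = 24.

D is the region 0 ≤ x ≤ 2, 0 ≤ y ≤ 3. Evaluating the double integral:

    ∬_D (24) dA = ∫_0^{2} ∫_0^{3} (24) dy dx.

Inner (y from 0 to 3): 72.
Outer (x from 0 to 2): 144.

Therefore ∮_C P dx + Q dy = 144.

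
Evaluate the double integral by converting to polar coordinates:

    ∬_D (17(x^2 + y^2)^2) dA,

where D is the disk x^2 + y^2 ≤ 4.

The region D is 0 ≤ r ≤ 2, 0 ≤ θ ≤ 2π in polar coordinates, where x = r cos(θ), y = r sin(θ), and dA = r dr dθ.

Under the substitution, the integrand becomes 17r^4, so

    ∬_D (17(x^2 + y^2)^2) dA = ∫_{0}^{2π} ∫_{0}^{2} (17r^4) · r dr dθ.

Inner integral (in r): ∫_{0}^{2} (17r^4) · r dr = 544/3.

Outer integral (in θ): ∫_{0}^{2π} (544/3) dθ = 1088π/3.

Therefore ∬_D (17(x^2 + y^2)^2) dA = 1088π/3.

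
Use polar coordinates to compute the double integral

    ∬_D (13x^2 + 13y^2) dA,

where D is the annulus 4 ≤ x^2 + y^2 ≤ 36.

The region D is 2 ≤ r ≤ 6, 0 ≤ θ ≤ 2π in polar coordinates, where x = r cos(θ), y = r sin(θ), and dA = r dr dθ.

Under the substitution, the integrand becomes 13r^2, so

    ∬_D (13x^2 + 13y^2) dA = ∫_{0}^{2π} ∫_{2}^{6} (13r^2) · r dr dθ.

Inner integral (in r): ∫_{2}^{6} (13r^2) · r dr = 4160.

Outer integral (in θ): ∫_{0}^{2π} (4160) dθ = 8320π.

Therefore ∬_D (13x^2 + 13y^2) dA = 8320π.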